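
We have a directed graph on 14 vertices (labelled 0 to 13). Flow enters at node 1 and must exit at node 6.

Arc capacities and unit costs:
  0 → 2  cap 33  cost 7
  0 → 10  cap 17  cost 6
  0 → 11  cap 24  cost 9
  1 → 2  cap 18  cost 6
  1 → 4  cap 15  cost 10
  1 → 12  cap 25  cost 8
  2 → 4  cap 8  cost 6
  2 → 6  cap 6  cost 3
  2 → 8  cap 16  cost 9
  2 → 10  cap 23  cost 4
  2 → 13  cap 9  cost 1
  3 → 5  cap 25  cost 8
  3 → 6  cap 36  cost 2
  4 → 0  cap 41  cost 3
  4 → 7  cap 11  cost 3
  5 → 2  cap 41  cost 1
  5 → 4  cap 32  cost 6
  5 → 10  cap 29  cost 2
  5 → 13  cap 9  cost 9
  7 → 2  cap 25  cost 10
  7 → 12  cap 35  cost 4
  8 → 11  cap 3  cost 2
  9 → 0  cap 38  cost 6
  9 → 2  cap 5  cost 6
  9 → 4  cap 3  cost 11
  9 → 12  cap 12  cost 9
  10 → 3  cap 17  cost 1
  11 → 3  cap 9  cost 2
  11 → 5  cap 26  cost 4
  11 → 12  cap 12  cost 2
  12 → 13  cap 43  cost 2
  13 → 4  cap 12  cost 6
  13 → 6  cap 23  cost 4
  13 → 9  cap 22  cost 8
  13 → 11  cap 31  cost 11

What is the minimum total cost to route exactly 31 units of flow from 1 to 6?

shortest-cost path #1: 1→2→6 push 6 @ unit cost 9 (adds 54)
shortest-cost path #2: 1→2→13→6 push 9 @ unit cost 11 (adds 99)
shortest-cost path #3: 1→2→10→3→6 push 3 @ unit cost 13 (adds 39)
shortest-cost path #4: 1→12→13→6 push 13 @ unit cost 14 (adds 182)
total cost = 374

Minimum cost for 31 units: 374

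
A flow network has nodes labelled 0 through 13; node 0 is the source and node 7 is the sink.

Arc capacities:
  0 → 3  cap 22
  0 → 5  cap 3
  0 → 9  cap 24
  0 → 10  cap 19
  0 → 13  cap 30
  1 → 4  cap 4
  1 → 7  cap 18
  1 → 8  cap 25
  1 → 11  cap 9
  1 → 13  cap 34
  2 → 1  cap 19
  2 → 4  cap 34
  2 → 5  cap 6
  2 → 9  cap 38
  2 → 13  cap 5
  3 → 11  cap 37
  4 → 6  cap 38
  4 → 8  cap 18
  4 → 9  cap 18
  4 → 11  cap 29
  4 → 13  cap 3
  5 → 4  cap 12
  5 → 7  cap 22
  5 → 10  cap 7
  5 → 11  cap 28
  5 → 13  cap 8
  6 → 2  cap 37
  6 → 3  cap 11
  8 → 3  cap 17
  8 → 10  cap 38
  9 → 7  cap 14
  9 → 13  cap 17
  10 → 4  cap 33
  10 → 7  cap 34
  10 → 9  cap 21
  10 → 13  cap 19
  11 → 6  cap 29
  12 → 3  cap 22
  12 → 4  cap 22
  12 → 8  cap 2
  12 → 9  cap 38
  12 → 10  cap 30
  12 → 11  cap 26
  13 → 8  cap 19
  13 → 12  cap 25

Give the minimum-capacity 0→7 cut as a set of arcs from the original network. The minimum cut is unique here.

Min-cut arcs: {(0,5), (1,7), (2,5), (9,7), (10,7)} (total capacity 75)

augment #1: 0→5→7 push 3
augment #2: 0→9→7 push 14
augment #3: 0→10→7 push 19
augment #4: 0→13→8→10→7 push 15
augment #5: 0→3→11→6→2→1→7 push 18
augment #6: 0→3→11→6→2→5→7 push 4
augment #7: 0→13→12→4→6→2→5→7 push 2
max flow = 75; residual-reachable set from 0 gives S-side
cut edges (S→T): {(0,5), (1,7), (2,5), (9,7), (10,7)} total cap 75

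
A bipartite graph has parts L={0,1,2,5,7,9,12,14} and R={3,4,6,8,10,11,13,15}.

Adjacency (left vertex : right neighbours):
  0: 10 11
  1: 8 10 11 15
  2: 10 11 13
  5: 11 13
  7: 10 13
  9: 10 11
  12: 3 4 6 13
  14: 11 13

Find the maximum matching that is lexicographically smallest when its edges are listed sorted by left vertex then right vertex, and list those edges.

|M| = 5 (so the lex-smallest maximum matching has 5 edges)
process left vertices in ascending order; for each, take the smallest-labelled available neighbour that still permits 5 edges overall, or leave it unmatched if none does
lex-smallest matching: {0-10, 1-8, 2-11, 5-13, 12-3}

Lex-smallest maximum matching: {(0,10), (1,8), (2,11), (5,13), (12,3)}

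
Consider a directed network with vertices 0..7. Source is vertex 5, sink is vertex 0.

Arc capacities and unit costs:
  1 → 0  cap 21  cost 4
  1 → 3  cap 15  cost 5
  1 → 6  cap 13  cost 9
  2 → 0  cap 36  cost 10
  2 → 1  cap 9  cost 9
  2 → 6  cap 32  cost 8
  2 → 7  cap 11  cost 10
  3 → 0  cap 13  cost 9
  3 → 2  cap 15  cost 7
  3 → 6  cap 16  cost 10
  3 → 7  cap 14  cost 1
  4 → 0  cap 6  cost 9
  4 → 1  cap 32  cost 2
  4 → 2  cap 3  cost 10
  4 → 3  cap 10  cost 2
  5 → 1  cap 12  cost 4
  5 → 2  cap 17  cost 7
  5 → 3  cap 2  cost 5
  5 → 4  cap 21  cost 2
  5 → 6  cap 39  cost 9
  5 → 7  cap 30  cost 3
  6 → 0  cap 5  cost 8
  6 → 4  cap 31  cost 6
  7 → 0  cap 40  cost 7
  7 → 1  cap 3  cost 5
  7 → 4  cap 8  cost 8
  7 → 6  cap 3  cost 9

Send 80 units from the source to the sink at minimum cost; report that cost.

shortest-cost path #1: 5→1→0 push 12 @ unit cost 8 (adds 96)
shortest-cost path #2: 5→4→1→0 push 9 @ unit cost 8 (adds 72)
shortest-cost path #3: 5→7→0 push 30 @ unit cost 10 (adds 300)
shortest-cost path #4: 5→4→0 push 6 @ unit cost 11 (adds 66)
shortest-cost path #5: 5→4→3→7→0 push 6 @ unit cost 12 (adds 72)
shortest-cost path #6: 5→3→7→0 push 2 @ unit cost 13 (adds 26)
shortest-cost path #7: 5→6→0 push 5 @ unit cost 17 (adds 85)
shortest-cost path #8: 5→2→0 push 10 @ unit cost 17 (adds 170)
total cost = 887

Minimum cost for 80 units: 887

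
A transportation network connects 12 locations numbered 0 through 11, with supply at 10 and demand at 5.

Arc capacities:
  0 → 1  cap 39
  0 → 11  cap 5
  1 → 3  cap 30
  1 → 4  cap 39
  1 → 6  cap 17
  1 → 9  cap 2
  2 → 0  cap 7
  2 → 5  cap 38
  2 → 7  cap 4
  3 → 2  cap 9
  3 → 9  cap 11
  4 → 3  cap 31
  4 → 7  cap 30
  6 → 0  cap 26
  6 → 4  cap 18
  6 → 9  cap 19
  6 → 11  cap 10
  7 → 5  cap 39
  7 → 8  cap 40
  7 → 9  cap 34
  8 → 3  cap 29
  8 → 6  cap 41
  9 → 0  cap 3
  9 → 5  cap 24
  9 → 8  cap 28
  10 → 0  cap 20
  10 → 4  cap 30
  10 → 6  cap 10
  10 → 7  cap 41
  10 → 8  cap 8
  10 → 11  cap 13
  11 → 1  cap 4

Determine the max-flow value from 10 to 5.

augment #1: 10→7→5 bottleneck 39, total now 39
augment #2: 10→6→9→5 bottleneck 10, total now 49
augment #3: 10→7→9→5 bottleneck 2, total now 51
augment #4: 10→0→1→9→5 bottleneck 2, total now 53
augment #5: 10→4→3→2→5 bottleneck 9, total now 62
augment #6: 10→4→3→9→5 bottleneck 10, total now 72

Maximum flow value: 72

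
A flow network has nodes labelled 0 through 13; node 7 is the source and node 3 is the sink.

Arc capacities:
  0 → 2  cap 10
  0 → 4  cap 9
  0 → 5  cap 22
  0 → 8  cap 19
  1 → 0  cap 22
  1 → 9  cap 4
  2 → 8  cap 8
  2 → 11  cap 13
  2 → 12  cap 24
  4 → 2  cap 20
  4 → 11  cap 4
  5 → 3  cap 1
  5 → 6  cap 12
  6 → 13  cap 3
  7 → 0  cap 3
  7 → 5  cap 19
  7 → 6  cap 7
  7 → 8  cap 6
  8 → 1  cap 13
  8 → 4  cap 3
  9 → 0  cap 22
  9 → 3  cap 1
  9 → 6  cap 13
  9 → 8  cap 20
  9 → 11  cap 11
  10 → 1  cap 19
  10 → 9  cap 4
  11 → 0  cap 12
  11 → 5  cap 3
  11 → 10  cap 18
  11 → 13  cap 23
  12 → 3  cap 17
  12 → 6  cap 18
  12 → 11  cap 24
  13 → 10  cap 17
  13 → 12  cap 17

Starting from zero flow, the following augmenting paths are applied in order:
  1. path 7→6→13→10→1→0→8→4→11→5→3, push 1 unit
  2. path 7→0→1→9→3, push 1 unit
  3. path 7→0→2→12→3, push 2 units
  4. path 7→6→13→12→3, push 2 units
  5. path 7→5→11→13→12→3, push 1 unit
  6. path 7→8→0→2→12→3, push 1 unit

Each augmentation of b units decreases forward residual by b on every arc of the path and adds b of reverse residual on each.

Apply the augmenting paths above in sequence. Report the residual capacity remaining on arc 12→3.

Residual capacity of (12,3): 11

after path 1 (7→6→13→10→1→0→8→4→11→5→3, push 1): res(12,3)=17
after path 2 (7→0→1→9→3, push 1): res(12,3)=17
after path 3 (7→0→2→12→3, push 2): res(12,3)=15
after path 4 (7→6→13→12→3, push 2): res(12,3)=13
after path 5 (7→5→11→13→12→3, push 1): res(12,3)=12
after path 6 (7→8→0→2→12→3, push 1): res(12,3)=11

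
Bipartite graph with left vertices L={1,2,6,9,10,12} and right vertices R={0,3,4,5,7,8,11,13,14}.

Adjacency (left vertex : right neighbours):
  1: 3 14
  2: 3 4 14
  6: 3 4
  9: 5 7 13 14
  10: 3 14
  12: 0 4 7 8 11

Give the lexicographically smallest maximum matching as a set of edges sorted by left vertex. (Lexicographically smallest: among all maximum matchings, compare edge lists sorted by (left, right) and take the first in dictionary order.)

Lex-smallest maximum matching: {(1,3), (2,4), (9,5), (10,14), (12,0)}

|M| = 5 (so the lex-smallest maximum matching has 5 edges)
process left vertices in ascending order; for each, take the smallest-labelled available neighbour that still permits 5 edges overall, or leave it unmatched if none does
lex-smallest matching: {1-3, 2-4, 9-5, 10-14, 12-0}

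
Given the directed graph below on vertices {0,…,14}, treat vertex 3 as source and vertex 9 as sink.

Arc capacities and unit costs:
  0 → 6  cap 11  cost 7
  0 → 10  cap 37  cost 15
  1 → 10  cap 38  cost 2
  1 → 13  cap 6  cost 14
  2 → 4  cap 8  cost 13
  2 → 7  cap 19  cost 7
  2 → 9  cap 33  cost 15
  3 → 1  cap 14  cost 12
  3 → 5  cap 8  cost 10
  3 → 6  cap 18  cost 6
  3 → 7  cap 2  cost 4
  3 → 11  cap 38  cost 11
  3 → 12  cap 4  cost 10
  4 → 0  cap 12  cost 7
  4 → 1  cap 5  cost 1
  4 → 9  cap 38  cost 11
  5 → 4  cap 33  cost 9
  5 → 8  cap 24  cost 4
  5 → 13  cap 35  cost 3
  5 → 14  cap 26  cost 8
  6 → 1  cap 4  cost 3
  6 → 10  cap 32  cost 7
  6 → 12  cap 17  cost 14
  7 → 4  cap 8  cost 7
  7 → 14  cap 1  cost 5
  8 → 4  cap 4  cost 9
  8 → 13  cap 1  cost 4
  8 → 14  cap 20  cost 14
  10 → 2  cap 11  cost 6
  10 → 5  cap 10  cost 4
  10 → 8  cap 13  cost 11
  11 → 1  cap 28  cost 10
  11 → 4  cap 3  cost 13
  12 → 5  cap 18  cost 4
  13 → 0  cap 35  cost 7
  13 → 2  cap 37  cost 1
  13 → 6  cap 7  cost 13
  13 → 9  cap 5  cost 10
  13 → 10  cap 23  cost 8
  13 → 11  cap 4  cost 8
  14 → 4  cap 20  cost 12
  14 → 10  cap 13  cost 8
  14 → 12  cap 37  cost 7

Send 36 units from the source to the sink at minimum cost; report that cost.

Minimum cost for 36 units: 1138

shortest-cost path #1: 3→7→4→9 push 2 @ unit cost 22 (adds 44)
shortest-cost path #2: 3→5→13→9 push 5 @ unit cost 23 (adds 115)
shortest-cost path #3: 3→5→13→2→9 push 3 @ unit cost 29 (adds 87)
shortest-cost path #4: 3→6→1→10→2→9 push 4 @ unit cost 32 (adds 128)
shortest-cost path #5: 3→12→5→13→2→9 push 4 @ unit cost 33 (adds 132)
shortest-cost path #6: 3→6→10→2→9 push 7 @ unit cost 34 (adds 238)
shortest-cost path #7: 3→11→4→9 push 3 @ unit cost 35 (adds 105)
shortest-cost path #8: 3→6→10→5→13→2→9 push 7 @ unit cost 36 (adds 252)
shortest-cost path #9: 3→1→10→5→13→2→9 push 1 @ unit cost 37 (adds 37)
total cost = 1138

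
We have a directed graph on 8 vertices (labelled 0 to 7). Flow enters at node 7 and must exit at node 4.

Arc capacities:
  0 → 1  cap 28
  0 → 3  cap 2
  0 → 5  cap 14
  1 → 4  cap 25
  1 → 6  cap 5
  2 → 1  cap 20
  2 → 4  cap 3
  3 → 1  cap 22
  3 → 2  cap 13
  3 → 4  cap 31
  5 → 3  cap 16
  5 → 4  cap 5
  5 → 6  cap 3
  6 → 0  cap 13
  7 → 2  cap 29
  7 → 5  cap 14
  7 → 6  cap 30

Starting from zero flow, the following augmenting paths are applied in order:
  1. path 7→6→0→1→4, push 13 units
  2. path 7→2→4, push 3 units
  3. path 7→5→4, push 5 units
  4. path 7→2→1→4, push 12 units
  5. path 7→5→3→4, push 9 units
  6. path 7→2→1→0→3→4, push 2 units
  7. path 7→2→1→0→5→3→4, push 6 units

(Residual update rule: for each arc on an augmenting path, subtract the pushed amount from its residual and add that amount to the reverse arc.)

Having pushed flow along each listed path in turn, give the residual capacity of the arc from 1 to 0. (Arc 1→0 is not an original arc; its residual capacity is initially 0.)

Residual capacity of (1,0): 5

after path 1 (7→6→0→1→4, push 13): res(1,0)=13
after path 2 (7→2→4, push 3): res(1,0)=13
after path 3 (7→5→4, push 5): res(1,0)=13
after path 4 (7→2→1→4, push 12): res(1,0)=13
after path 5 (7→5→3→4, push 9): res(1,0)=13
after path 6 (7→2→1→0→3→4, push 2): res(1,0)=11
after path 7 (7→2→1→0→5→3→4, push 6): res(1,0)=5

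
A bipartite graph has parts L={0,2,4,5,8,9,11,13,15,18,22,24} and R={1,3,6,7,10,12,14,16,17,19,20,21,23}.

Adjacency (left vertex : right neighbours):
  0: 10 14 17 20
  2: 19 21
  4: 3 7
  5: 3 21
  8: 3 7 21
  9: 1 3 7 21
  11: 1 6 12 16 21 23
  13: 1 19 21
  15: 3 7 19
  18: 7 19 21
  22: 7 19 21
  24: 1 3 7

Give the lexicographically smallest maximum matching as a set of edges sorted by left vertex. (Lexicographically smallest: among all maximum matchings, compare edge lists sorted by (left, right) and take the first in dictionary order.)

Lex-smallest maximum matching: {(0,10), (2,19), (4,3), (5,21), (8,7), (9,1), (11,6)}

|M| = 7 (so the lex-smallest maximum matching has 7 edges)
process left vertices in ascending order; for each, take the smallest-labelled available neighbour that still permits 7 edges overall, or leave it unmatched if none does
lex-smallest matching: {0-10, 2-19, 4-3, 5-21, 8-7, 9-1, 11-6}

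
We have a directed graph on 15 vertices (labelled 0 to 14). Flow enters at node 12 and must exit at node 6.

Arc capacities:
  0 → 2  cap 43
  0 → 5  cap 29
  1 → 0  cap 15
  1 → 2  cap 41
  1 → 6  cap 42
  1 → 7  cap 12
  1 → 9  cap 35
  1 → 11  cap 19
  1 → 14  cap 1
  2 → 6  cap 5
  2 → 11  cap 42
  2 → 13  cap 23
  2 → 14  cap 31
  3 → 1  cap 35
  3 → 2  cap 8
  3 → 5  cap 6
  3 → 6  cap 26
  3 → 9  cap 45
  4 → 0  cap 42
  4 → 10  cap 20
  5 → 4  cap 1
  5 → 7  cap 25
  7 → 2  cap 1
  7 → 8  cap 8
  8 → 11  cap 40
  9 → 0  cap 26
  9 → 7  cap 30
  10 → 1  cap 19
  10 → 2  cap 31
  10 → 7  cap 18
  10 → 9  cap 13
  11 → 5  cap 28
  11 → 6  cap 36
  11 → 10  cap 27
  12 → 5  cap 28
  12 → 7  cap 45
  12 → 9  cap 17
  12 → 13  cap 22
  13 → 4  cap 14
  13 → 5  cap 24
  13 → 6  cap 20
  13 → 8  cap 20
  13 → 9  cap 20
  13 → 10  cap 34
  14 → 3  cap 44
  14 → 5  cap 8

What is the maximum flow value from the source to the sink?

augment #1: 12→13→6 bottleneck 20, total now 20
augment #2: 12→7→2→6 bottleneck 1, total now 21
augment #3: 12→7→8→11→6 bottleneck 8, total now 29
augment #4: 12→9→0→2→6 bottleneck 4, total now 33
augment #5: 12→13→8→11→6 bottleneck 2, total now 35
augment #6: 12→5→4→10→1→6 bottleneck 1, total now 36
augment #7: 12→9→0→2→11→6 bottleneck 13, total now 49

Maximum flow value: 49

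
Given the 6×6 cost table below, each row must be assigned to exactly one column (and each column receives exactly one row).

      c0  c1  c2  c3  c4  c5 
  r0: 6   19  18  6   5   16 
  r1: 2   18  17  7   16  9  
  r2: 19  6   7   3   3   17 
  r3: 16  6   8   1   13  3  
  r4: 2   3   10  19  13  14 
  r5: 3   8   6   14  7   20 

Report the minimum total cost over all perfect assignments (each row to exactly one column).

optimal assignment: row0→col4 (cost 5), row1→col0 (cost 2), row2→col3 (cost 3), row3→col5 (cost 3), row4→col1 (cost 3), row5→col2 (cost 6)
total = 5 + 2 + 3 + 3 + 3 + 6 = 22

Minimum assignment cost: 22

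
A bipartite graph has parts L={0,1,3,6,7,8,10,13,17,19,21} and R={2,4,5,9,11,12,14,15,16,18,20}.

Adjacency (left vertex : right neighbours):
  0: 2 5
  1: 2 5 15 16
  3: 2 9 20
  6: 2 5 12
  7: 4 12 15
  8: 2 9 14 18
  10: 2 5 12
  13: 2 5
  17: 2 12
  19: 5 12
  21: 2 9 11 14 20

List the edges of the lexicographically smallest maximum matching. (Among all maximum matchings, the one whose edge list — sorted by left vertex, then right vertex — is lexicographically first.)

|M| = 8 (so the lex-smallest maximum matching has 8 edges)
process left vertices in ascending order; for each, take the smallest-labelled available neighbour that still permits 8 edges overall, or leave it unmatched if none does
lex-smallest matching: {0-2, 1-15, 3-9, 6-5, 7-4, 8-14, 10-12, 21-11}

Lex-smallest maximum matching: {(0,2), (1,15), (3,9), (6,5), (7,4), (8,14), (10,12), (21,11)}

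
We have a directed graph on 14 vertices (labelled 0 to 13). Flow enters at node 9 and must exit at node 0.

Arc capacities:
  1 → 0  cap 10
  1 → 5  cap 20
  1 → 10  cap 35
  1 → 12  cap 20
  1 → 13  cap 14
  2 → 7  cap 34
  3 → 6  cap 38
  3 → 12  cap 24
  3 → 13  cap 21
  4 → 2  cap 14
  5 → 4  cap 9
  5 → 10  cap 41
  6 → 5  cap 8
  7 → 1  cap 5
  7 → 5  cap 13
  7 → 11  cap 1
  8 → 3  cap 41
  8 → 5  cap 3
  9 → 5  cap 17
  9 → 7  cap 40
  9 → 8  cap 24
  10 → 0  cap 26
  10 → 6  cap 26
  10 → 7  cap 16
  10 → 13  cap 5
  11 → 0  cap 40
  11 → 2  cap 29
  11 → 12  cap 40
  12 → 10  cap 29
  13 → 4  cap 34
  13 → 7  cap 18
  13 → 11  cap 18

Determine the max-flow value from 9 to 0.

Maximum flow value: 50

augment #1: 9→5→10→0 bottleneck 17, total now 17
augment #2: 9→7→1→0 bottleneck 5, total now 22
augment #3: 9→7→11→0 bottleneck 1, total now 23
augment #4: 9→7→5→10→0 bottleneck 9, total now 32
augment #5: 9→8→3→13→11→0 bottleneck 18, total now 50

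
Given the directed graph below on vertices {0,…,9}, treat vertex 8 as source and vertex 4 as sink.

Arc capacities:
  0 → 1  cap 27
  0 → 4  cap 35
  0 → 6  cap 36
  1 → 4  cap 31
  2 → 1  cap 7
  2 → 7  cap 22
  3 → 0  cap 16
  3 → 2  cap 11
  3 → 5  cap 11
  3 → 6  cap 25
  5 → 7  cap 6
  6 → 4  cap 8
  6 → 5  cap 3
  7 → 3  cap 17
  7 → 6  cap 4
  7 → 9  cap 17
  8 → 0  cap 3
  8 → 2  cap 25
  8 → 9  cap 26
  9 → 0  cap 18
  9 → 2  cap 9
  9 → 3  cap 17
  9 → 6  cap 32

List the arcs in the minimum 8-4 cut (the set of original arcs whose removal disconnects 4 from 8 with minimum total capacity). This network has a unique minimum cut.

Min-cut arcs: {(2,1), (3,0), (6,4), (8,0), (9,0)} (total capacity 52)

augment #1: 8→0→4 push 3
augment #2: 8→2→1→4 push 7
augment #3: 8→9→0→4 push 18
augment #4: 8→9→6→4 push 8
augment #5: 8→2→7→3→0→4 push 14
augment #6: 8→2→7→3→0→1→4 push 2
max flow = 52; residual-reachable set from 8 gives S-side
cut edges (S→T): {(2,1), (3,0), (6,4), (8,0), (9,0)} total cap 52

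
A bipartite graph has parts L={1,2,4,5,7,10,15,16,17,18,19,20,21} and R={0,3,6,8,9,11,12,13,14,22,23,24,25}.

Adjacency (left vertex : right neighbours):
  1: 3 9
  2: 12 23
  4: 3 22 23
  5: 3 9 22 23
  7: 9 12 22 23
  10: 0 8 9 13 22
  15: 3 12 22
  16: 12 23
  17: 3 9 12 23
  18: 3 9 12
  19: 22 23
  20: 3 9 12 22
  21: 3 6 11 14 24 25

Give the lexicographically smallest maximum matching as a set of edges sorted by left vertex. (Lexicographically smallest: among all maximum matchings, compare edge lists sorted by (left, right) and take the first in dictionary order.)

Lex-smallest maximum matching: {(1,3), (2,12), (4,22), (5,9), (7,23), (10,0), (21,6)}

|M| = 7 (so the lex-smallest maximum matching has 7 edges)
process left vertices in ascending order; for each, take the smallest-labelled available neighbour that still permits 7 edges overall, or leave it unmatched if none does
lex-smallest matching: {1-3, 2-12, 4-22, 5-9, 7-23, 10-0, 21-6}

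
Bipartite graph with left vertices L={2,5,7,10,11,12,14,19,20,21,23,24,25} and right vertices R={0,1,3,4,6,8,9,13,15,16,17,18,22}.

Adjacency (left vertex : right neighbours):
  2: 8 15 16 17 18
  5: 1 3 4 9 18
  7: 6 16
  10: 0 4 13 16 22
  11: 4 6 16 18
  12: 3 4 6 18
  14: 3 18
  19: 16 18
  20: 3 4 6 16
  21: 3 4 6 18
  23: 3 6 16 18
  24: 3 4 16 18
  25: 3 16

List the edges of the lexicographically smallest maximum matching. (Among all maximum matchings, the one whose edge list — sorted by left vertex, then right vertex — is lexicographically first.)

Lex-smallest maximum matching: {(2,8), (5,1), (7,6), (10,0), (11,4), (12,3), (14,18), (19,16)}

|M| = 8 (so the lex-smallest maximum matching has 8 edges)
process left vertices in ascending order; for each, take the smallest-labelled available neighbour that still permits 8 edges overall, or leave it unmatched if none does
lex-smallest matching: {2-8, 5-1, 7-6, 10-0, 11-4, 12-3, 14-18, 19-16}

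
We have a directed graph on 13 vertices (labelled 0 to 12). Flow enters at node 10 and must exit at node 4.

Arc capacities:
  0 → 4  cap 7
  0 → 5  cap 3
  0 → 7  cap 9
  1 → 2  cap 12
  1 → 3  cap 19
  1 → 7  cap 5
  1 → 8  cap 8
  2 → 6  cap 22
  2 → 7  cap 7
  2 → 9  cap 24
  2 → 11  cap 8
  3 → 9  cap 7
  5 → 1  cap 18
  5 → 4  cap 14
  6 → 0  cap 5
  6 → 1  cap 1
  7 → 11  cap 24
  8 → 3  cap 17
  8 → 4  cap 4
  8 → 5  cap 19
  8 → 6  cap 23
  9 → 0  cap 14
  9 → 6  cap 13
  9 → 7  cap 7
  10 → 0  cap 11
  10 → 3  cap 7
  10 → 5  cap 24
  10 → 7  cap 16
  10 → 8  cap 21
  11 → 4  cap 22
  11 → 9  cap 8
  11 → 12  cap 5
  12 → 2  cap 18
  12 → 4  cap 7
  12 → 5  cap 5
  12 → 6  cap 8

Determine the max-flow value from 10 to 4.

Maximum flow value: 52

augment #1: 10→0→4 bottleneck 7, total now 7
augment #2: 10→5→4 bottleneck 14, total now 21
augment #3: 10→8→4 bottleneck 4, total now 25
augment #4: 10→7→11→4 bottleneck 16, total now 41
augment #5: 10→0→7→11→4 bottleneck 4, total now 45
augment #6: 10→3→9→7→11→4 bottleneck 2, total now 47
augment #7: 10→3→9→7→11→12→4 bottleneck 2, total now 49
augment #8: 10→5→1→2→11→12→4 bottleneck 3, total now 52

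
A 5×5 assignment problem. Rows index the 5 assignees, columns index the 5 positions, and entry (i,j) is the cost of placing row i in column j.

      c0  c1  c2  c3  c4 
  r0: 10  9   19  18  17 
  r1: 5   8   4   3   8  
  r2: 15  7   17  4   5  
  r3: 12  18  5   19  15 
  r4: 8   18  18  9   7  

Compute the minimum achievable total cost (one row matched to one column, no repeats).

Minimum assignment cost: 30

one of 2 optimal assignments: row0→col1 (cost 9), row1→col0 (cost 5), row2→col3 (cost 4), row3→col2 (cost 5), row4→col4 (cost 7)
total = 9 + 5 + 4 + 5 + 7 = 30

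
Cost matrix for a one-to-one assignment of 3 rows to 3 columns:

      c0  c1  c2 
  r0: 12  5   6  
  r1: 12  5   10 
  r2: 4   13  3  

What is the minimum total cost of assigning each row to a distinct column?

Minimum assignment cost: 15

optimal assignment: row0→col2 (cost 6), row1→col1 (cost 5), row2→col0 (cost 4)
total = 6 + 5 + 4 = 15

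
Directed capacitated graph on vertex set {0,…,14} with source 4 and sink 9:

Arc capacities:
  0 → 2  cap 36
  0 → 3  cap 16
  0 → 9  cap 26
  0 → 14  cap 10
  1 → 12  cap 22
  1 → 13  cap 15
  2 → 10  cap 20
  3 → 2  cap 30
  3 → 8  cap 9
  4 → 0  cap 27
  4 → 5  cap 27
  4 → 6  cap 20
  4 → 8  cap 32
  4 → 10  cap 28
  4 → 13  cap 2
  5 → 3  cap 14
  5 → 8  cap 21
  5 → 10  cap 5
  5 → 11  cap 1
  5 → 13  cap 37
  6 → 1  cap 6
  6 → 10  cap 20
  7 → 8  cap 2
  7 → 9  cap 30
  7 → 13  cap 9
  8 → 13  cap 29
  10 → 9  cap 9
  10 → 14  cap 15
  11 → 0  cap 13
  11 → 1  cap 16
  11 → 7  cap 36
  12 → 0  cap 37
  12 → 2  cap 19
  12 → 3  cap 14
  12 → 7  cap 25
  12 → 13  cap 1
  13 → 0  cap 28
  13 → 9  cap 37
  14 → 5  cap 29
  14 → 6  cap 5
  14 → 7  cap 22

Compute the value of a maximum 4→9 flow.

Maximum flow value: 101

augment #1: 4→0→9 bottleneck 26, total now 26
augment #2: 4→10→9 bottleneck 9, total now 35
augment #3: 4→13→9 bottleneck 2, total now 37
augment #4: 4→5→13→9 bottleneck 27, total now 64
augment #5: 4→8→13→9 bottleneck 8, total now 72
augment #6: 4→0→14→7→9 bottleneck 1, total now 73
augment #7: 4→10→14→7→9 bottleneck 15, total now 88
augment #8: 4→6→1→12→7→9 bottleneck 6, total now 94
augment #9: 4→8→13→0→14→7→9 bottleneck 6, total now 100
augment #10: 4→8→13→5→11→7→9 bottleneck 1, total now 101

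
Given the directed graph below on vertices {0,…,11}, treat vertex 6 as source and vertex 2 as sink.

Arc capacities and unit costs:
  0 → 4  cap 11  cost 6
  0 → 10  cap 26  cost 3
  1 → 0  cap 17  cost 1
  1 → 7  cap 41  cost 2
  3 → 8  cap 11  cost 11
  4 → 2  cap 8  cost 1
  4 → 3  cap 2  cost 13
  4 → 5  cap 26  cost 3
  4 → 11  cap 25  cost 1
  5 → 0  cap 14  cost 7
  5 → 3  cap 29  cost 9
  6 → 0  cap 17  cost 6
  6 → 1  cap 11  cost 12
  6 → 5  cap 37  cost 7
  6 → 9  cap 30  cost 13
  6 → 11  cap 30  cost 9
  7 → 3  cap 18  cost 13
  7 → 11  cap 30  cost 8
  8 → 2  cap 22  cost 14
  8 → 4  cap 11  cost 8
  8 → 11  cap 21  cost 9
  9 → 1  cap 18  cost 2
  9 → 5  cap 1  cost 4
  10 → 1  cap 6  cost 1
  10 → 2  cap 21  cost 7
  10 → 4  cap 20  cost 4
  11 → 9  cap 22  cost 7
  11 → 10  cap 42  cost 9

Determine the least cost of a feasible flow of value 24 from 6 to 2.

Minimum cost for 24 units: 409

shortest-cost path #1: 6→0→4→2 push 8 @ unit cost 13 (adds 104)
shortest-cost path #2: 6→0→10→2 push 9 @ unit cost 16 (adds 144)
shortest-cost path #3: 6→1→0→10→2 push 7 @ unit cost 23 (adds 161)
total cost = 409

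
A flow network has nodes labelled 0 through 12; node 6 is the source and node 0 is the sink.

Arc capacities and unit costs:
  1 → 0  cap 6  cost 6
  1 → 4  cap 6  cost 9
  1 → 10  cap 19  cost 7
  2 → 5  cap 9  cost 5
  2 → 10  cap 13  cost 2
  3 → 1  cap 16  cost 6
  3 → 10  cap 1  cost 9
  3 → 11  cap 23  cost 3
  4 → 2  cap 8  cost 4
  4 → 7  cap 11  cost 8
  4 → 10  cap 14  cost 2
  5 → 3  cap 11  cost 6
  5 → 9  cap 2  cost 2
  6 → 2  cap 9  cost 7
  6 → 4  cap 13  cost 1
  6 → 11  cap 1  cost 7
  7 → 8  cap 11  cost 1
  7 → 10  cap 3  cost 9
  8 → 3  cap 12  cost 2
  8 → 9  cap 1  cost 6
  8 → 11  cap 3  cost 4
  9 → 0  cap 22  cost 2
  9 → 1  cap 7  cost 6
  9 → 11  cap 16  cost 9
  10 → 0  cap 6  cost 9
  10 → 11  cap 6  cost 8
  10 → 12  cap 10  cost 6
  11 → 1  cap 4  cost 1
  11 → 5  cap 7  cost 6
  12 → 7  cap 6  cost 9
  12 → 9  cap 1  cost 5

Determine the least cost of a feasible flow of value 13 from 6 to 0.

shortest-cost path #1: 6→4→10→0 push 6 @ unit cost 12 (adds 72)
shortest-cost path #2: 6→11→1→0 push 1 @ unit cost 14 (adds 14)
shortest-cost path #3: 6→4→2→5→9→0 push 2 @ unit cost 14 (adds 28)
shortest-cost path #4: 6→4→10→12→9→0 push 1 @ unit cost 16 (adds 16)
shortest-cost path #5: 6→4→7→8→9→0 push 1 @ unit cost 18 (adds 18)
shortest-cost path #6: 6→4→10→11→1→0 push 2 @ unit cost 18 (adds 36)
total cost = 184

Minimum cost for 13 units: 184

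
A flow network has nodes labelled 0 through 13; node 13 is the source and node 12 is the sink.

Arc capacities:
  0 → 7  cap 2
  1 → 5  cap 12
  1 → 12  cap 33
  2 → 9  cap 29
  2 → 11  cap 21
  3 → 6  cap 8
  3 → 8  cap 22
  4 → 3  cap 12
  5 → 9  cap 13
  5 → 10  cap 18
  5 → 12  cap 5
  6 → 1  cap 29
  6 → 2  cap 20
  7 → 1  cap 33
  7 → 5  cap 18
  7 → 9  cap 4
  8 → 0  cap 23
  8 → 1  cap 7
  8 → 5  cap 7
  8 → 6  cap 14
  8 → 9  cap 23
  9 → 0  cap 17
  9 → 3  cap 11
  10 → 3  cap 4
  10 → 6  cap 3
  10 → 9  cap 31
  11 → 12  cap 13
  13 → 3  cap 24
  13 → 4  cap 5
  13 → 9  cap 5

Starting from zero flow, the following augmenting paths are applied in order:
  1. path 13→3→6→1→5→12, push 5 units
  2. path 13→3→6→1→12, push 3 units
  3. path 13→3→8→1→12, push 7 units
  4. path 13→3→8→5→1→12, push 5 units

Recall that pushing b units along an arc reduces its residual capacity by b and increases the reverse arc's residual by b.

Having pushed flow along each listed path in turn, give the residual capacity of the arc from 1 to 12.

after path 1 (13→3→6→1→5→12, push 5): res(1,12)=33
after path 2 (13→3→6→1→12, push 3): res(1,12)=30
after path 3 (13→3→8→1→12, push 7): res(1,12)=23
after path 4 (13→3→8→5→1→12, push 5): res(1,12)=18

Residual capacity of (1,12): 18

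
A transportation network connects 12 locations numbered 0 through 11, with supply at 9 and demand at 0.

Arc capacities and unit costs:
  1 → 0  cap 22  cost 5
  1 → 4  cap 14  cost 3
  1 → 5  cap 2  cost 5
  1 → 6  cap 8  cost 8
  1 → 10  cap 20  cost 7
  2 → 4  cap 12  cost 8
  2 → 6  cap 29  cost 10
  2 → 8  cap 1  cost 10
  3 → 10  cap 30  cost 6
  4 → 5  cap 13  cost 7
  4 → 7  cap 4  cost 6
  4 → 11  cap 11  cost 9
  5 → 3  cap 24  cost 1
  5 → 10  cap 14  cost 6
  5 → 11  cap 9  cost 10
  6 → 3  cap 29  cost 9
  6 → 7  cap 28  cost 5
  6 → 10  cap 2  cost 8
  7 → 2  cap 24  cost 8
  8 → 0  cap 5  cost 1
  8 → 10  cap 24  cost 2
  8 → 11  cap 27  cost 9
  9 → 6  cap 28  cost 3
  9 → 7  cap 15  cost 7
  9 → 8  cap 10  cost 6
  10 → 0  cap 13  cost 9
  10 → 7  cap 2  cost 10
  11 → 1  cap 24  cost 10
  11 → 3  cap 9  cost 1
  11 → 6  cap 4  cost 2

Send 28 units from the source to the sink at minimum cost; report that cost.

Minimum cost for 28 units: 757

shortest-cost path #1: 9→8→0 push 5 @ unit cost 7 (adds 35)
shortest-cost path #2: 9→8→10→0 push 5 @ unit cost 17 (adds 85)
shortest-cost path #3: 9→6→10→0 push 2 @ unit cost 20 (adds 40)
shortest-cost path #4: 9→6→3→10→0 push 6 @ unit cost 27 (adds 162)
shortest-cost path #5: 9→6→3→10→8→11→1→0 push 5 @ unit cost 40 (adds 200)
shortest-cost path #6: 9→7→2→4→11→1→0 push 5 @ unit cost 47 (adds 235)
total cost = 757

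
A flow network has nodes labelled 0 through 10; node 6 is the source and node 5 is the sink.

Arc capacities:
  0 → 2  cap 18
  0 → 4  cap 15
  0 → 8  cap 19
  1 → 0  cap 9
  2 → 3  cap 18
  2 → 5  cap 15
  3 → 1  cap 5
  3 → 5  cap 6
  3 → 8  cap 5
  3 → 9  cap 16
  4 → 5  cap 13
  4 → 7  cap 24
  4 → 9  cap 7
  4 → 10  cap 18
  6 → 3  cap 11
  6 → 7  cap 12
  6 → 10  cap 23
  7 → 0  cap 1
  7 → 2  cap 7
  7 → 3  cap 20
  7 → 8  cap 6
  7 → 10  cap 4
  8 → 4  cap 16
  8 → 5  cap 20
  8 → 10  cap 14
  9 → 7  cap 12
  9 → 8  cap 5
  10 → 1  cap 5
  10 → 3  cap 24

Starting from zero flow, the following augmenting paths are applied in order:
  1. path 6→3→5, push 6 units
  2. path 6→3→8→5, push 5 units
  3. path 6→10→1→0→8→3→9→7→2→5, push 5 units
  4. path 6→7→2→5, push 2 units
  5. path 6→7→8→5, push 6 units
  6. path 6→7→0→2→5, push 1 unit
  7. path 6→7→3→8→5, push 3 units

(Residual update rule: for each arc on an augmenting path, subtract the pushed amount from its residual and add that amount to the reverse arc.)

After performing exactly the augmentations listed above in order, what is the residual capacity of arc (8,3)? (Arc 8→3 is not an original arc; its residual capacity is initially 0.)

Residual capacity of (8,3): 3

after path 1 (6→3→5, push 6): res(8,3)=0
after path 2 (6→3→8→5, push 5): res(8,3)=5
after path 3 (6→10→1→0→8→3→9→7→2→5, push 5): res(8,3)=0
after path 4 (6→7→2→5, push 2): res(8,3)=0
after path 5 (6→7→8→5, push 6): res(8,3)=0
after path 6 (6→7→0→2→5, push 1): res(8,3)=0
after path 7 (6→7→3→8→5, push 3): res(8,3)=3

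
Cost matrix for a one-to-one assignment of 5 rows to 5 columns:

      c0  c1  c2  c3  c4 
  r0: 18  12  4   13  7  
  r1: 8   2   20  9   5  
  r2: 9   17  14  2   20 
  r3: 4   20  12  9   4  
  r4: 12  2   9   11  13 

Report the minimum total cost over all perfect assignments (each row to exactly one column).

optimal assignment: row0→col2 (cost 4), row1→col4 (cost 5), row2→col3 (cost 2), row3→col0 (cost 4), row4→col1 (cost 2)
total = 4 + 5 + 2 + 4 + 2 = 17

Minimum assignment cost: 17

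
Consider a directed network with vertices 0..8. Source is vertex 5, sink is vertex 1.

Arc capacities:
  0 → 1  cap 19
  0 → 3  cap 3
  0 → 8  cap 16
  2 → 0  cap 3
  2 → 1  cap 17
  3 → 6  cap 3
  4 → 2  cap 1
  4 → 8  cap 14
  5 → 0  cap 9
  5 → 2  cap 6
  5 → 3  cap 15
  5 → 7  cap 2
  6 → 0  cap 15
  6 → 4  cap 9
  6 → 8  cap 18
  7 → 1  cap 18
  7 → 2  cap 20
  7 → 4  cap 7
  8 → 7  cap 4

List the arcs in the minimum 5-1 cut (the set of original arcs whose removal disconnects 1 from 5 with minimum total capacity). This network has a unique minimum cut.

Min-cut arcs: {(3,6), (5,0), (5,2), (5,7)} (total capacity 20)

augment #1: 5→0→1 push 9
augment #2: 5→2→1 push 6
augment #3: 5→7→1 push 2
augment #4: 5→3→6→0→1 push 3
max flow = 20; residual-reachable set from 5 gives S-side
cut edges (S→T): {(3,6), (5,0), (5,2), (5,7)} total cap 20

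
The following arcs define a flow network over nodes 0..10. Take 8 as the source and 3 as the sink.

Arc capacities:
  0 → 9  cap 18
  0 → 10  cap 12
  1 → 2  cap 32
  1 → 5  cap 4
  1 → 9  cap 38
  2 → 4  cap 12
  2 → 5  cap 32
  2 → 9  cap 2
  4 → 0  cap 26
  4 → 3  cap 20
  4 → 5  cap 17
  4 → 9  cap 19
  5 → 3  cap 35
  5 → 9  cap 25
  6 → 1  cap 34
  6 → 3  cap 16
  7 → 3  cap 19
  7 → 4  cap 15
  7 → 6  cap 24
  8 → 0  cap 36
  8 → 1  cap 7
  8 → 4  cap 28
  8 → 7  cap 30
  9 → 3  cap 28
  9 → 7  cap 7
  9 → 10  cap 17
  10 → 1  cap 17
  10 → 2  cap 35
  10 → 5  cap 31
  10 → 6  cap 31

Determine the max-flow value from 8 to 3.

augment #1: 8→4→3 bottleneck 20, total now 20
augment #2: 8→7→3 bottleneck 19, total now 39
augment #3: 8→0→9→3 bottleneck 18, total now 57
augment #4: 8→1→5→3 bottleneck 4, total now 61
augment #5: 8→1→9→3 bottleneck 3, total now 64
augment #6: 8→4→5→3 bottleneck 8, total now 72
augment #7: 8→7→6→3 bottleneck 11, total now 83
augment #8: 8→0→10→5→3 bottleneck 12, total now 95

Maximum flow value: 95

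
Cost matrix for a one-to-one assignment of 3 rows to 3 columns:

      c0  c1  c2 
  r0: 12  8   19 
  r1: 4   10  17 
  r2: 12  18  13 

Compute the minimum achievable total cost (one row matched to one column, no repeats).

optimal assignment: row0→col1 (cost 8), row1→col0 (cost 4), row2→col2 (cost 13)
total = 8 + 4 + 13 = 25

Minimum assignment cost: 25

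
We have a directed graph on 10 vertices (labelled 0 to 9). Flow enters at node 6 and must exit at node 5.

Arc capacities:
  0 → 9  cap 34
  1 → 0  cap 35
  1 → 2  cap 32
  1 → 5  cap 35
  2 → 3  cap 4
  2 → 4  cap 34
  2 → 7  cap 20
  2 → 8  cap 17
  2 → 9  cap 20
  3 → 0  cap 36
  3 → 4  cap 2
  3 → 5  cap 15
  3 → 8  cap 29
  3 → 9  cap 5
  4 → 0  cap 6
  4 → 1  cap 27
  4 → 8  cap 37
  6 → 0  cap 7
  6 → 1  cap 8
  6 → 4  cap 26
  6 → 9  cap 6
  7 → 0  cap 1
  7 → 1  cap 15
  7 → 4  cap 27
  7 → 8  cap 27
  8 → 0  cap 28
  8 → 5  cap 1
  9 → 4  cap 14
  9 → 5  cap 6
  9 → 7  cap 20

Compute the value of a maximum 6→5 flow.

augment #1: 6→1→5 bottleneck 8, total now 8
augment #2: 6→9→5 bottleneck 6, total now 14
augment #3: 6→4→1→5 bottleneck 26, total now 40
augment #4: 6→0→9→4→1→5 bottleneck 1, total now 41
augment #5: 6→0→9→4→8→5 bottleneck 1, total now 42
augment #6: 6→0→9→7→1→2→3→5 bottleneck 4, total now 46

Maximum flow value: 46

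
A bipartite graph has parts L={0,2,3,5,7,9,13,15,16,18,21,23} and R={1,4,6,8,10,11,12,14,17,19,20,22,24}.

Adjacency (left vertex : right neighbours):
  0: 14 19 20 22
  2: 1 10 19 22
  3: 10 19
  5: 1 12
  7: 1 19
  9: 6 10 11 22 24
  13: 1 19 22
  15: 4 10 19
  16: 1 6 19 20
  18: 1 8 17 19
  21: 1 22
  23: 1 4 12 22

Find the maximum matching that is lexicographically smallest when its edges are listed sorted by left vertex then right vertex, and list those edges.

|M| = 10 (so the lex-smallest maximum matching has 10 edges)
process left vertices in ascending order; for each, take the smallest-labelled available neighbour that still permits 10 edges overall, or leave it unmatched if none does
lex-smallest matching: {0-14, 2-1, 3-10, 5-12, 7-19, 9-6, 13-22, 15-4, 16-20, 18-8}

Lex-smallest maximum matching: {(0,14), (2,1), (3,10), (5,12), (7,19), (9,6), (13,22), (15,4), (16,20), (18,8)}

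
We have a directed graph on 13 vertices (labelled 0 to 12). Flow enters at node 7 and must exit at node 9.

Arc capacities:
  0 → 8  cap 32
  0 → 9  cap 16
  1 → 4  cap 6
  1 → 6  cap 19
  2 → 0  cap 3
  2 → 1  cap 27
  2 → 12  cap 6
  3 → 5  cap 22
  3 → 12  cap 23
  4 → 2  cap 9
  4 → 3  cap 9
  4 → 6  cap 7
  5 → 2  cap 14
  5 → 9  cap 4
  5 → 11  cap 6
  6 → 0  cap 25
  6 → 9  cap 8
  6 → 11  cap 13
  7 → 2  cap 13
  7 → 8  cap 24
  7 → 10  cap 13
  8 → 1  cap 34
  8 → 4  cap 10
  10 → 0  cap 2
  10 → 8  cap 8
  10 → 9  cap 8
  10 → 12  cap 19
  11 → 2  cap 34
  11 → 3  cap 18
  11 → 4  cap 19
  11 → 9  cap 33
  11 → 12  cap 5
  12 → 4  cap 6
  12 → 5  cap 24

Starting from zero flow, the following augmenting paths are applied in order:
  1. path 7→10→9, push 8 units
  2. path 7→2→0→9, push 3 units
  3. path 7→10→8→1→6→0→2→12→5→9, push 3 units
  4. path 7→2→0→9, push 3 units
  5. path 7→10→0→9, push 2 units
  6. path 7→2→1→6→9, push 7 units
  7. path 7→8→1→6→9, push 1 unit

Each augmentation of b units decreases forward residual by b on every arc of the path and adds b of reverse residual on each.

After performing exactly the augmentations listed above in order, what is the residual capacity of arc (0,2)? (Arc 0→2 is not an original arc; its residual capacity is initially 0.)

after path 1 (7→10→9, push 8): res(0,2)=0
after path 2 (7→2→0→9, push 3): res(0,2)=3
after path 3 (7→10→8→1→6→0→2→12→5→9, push 3): res(0,2)=0
after path 4 (7→2→0→9, push 3): res(0,2)=3
after path 5 (7→10→0→9, push 2): res(0,2)=3
after path 6 (7→2→1→6→9, push 7): res(0,2)=3
after path 7 (7→8→1→6→9, push 1): res(0,2)=3

Residual capacity of (0,2): 3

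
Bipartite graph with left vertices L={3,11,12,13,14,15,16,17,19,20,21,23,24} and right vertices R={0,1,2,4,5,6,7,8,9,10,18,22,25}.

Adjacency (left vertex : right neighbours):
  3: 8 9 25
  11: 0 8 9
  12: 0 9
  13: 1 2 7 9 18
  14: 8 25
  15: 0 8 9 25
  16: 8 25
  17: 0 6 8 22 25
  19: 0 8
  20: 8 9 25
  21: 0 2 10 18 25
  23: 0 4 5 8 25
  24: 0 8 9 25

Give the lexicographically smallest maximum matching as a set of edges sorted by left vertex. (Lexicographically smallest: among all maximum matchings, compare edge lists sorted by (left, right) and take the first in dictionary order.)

Lex-smallest maximum matching: {(3,8), (11,0), (12,9), (13,1), (14,25), (17,6), (21,2), (23,4)}

|M| = 8 (so the lex-smallest maximum matching has 8 edges)
process left vertices in ascending order; for each, take the smallest-labelled available neighbour that still permits 8 edges overall, or leave it unmatched if none does
lex-smallest matching: {3-8, 11-0, 12-9, 13-1, 14-25, 17-6, 21-2, 23-4}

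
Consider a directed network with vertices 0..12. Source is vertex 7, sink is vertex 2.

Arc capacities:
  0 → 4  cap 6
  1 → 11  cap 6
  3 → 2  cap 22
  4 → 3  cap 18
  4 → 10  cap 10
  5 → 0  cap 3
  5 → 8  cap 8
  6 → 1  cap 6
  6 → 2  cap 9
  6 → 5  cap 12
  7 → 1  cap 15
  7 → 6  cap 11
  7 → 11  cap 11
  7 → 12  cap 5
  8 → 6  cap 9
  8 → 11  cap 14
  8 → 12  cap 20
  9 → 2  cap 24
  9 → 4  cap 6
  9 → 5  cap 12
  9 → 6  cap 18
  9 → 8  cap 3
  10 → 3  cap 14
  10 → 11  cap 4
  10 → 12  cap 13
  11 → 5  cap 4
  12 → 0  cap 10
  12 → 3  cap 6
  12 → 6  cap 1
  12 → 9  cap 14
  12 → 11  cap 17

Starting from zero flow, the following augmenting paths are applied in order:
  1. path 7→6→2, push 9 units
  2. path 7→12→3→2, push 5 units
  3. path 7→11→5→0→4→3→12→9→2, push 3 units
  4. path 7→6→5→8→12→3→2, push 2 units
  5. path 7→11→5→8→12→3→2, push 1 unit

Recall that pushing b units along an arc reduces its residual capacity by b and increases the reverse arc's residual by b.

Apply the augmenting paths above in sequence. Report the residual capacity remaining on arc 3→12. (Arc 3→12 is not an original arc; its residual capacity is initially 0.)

Residual capacity of (3,12): 5

after path 1 (7→6→2, push 9): res(3,12)=0
after path 2 (7→12→3→2, push 5): res(3,12)=5
after path 3 (7→11→5→0→4→3→12→9→2, push 3): res(3,12)=2
after path 4 (7→6→5→8→12→3→2, push 2): res(3,12)=4
after path 5 (7→11→5→8→12→3→2, push 1): res(3,12)=5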